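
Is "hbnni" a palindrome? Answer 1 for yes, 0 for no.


Input: hbnni
Reversed: innbh
  Compare pos 0 ('h') with pos 4 ('i'): MISMATCH
  Compare pos 1 ('b') with pos 3 ('n'): MISMATCH
Result: not a palindrome

0


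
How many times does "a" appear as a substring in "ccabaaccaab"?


Searching for "a" in "ccabaaccaab"
Scanning each position:
  Position 0: "c" => no
  Position 1: "c" => no
  Position 2: "a" => MATCH
  Position 3: "b" => no
  Position 4: "a" => MATCH
  Position 5: "a" => MATCH
  Position 6: "c" => no
  Position 7: "c" => no
  Position 8: "a" => MATCH
  Position 9: "a" => MATCH
  Position 10: "b" => no
Total occurrences: 5

5


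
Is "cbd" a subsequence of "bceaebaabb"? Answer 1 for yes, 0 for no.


Check if "cbd" is a subsequence of "bceaebaabb"
Greedy scan:
  Position 0 ('b'): no match needed
  Position 1 ('c'): matches sub[0] = 'c'
  Position 2 ('e'): no match needed
  Position 3 ('a'): no match needed
  Position 4 ('e'): no match needed
  Position 5 ('b'): matches sub[1] = 'b'
  Position 6 ('a'): no match needed
  Position 7 ('a'): no match needed
  Position 8 ('b'): no match needed
  Position 9 ('b'): no match needed
Only matched 2/3 characters => not a subsequence

0


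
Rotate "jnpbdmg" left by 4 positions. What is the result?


Input: "jnpbdmg", rotate left by 4
First 4 characters: "jnpb"
Remaining characters: "dmg"
Concatenate remaining + first: "dmg" + "jnpb" = "dmgjnpb"

dmgjnpb


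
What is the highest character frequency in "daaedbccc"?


Input: daaedbccc
Character counts:
  'a': 2
  'b': 1
  'c': 3
  'd': 2
  'e': 1
Maximum frequency: 3

3


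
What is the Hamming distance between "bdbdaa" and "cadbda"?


Comparing "bdbdaa" and "cadbda" position by position:
  Position 0: 'b' vs 'c' => differ
  Position 1: 'd' vs 'a' => differ
  Position 2: 'b' vs 'd' => differ
  Position 3: 'd' vs 'b' => differ
  Position 4: 'a' vs 'd' => differ
  Position 5: 'a' vs 'a' => same
Total differences (Hamming distance): 5

5


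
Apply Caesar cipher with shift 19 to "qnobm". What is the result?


Caesar cipher: shift "qnobm" by 19
  'q' (pos 16) + 19 = pos 9 = 'j'
  'n' (pos 13) + 19 = pos 6 = 'g'
  'o' (pos 14) + 19 = pos 7 = 'h'
  'b' (pos 1) + 19 = pos 20 = 'u'
  'm' (pos 12) + 19 = pos 5 = 'f'
Result: jghuf

jghuf


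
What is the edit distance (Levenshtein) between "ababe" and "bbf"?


Computing edit distance: "ababe" -> "bbf"
DP table:
           b    b    f
      0    1    2    3
  a   1    1    2    3
  b   2    1    1    2
  a   3    2    2    2
  b   4    3    2    3
  e   5    4    3    3
Edit distance = dp[5][3] = 3

3


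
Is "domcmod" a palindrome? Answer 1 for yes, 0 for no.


Input: domcmod
Reversed: domcmod
  Compare pos 0 ('d') with pos 6 ('d'): match
  Compare pos 1 ('o') with pos 5 ('o'): match
  Compare pos 2 ('m') with pos 4 ('m'): match
Result: palindrome

1


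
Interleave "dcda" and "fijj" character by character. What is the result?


Interleaving "dcda" and "fijj":
  Position 0: 'd' from first, 'f' from second => "df"
  Position 1: 'c' from first, 'i' from second => "ci"
  Position 2: 'd' from first, 'j' from second => "dj"
  Position 3: 'a' from first, 'j' from second => "aj"
Result: dfcidjaj

dfcidjaj


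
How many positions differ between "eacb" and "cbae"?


Comparing "eacb" and "cbae" position by position:
  Position 0: 'e' vs 'c' => DIFFER
  Position 1: 'a' vs 'b' => DIFFER
  Position 2: 'c' vs 'a' => DIFFER
  Position 3: 'b' vs 'e' => DIFFER
Positions that differ: 4

4


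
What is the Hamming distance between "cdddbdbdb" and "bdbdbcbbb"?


Comparing "cdddbdbdb" and "bdbdbcbbb" position by position:
  Position 0: 'c' vs 'b' => differ
  Position 1: 'd' vs 'd' => same
  Position 2: 'd' vs 'b' => differ
  Position 3: 'd' vs 'd' => same
  Position 4: 'b' vs 'b' => same
  Position 5: 'd' vs 'c' => differ
  Position 6: 'b' vs 'b' => same
  Position 7: 'd' vs 'b' => differ
  Position 8: 'b' vs 'b' => same
Total differences (Hamming distance): 4

4


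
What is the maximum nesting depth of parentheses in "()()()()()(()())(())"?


Input: "()()()()()(()())(())"
Tracking depth:
  Position 0 '(': depth becomes 1
  Position 1 ')': depth becomes 0
  Position 2 '(': depth becomes 1
  Position 3 ')': depth becomes 0
  Position 4 '(': depth becomes 1
  Position 5 ')': depth becomes 0
  Position 6 '(': depth becomes 1
  Position 7 ')': depth becomes 0
  Position 8 '(': depth becomes 1
  Position 9 ')': depth becomes 0
  Position 10 '(': depth becomes 1
  Position 11 '(': depth becomes 2
  Position 12 ')': depth becomes 1
  Position 13 '(': depth becomes 2
  Position 14 ')': depth becomes 1
  Position 15 ')': depth becomes 0
  Position 16 '(': depth becomes 1
  Position 17 '(': depth becomes 2
  Position 18 ')': depth becomes 1
  Position 19 ')': depth becomes 0
Maximum depth reached: 2

2


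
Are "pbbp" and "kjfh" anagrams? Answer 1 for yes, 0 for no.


Strings: "pbbp", "kjfh"
Sorted first:  bbpp
Sorted second: fhjk
Differ at position 0: 'b' vs 'f' => not anagrams

0


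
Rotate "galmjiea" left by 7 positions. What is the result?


Input: "galmjiea", rotate left by 7
First 7 characters: "galmjie"
Remaining characters: "a"
Concatenate remaining + first: "a" + "galmjie" = "agalmjie"

agalmjie


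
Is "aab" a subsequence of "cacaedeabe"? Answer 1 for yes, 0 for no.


Check if "aab" is a subsequence of "cacaedeabe"
Greedy scan:
  Position 0 ('c'): no match needed
  Position 1 ('a'): matches sub[0] = 'a'
  Position 2 ('c'): no match needed
  Position 3 ('a'): matches sub[1] = 'a'
  Position 4 ('e'): no match needed
  Position 5 ('d'): no match needed
  Position 6 ('e'): no match needed
  Position 7 ('a'): no match needed
  Position 8 ('b'): matches sub[2] = 'b'
  Position 9 ('e'): no match needed
All 3 characters matched => is a subsequence

1


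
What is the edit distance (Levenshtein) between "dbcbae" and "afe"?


Computing edit distance: "dbcbae" -> "afe"
DP table:
           a    f    e
      0    1    2    3
  d   1    1    2    3
  b   2    2    2    3
  c   3    3    3    3
  b   4    4    4    4
  a   5    4    5    5
  e   6    5    5    5
Edit distance = dp[6][3] = 5

5


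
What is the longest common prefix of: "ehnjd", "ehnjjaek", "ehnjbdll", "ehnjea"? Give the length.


Words: ehnjd, ehnjjaek, ehnjbdll, ehnjea
  Position 0: all 'e' => match
  Position 1: all 'h' => match
  Position 2: all 'n' => match
  Position 3: all 'j' => match
  Position 4: ('d', 'j', 'b', 'e') => mismatch, stop
LCP = "ehnj" (length 4)

4


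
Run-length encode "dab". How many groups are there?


Input: dab
Scanning for consecutive runs:
  Group 1: 'd' x 1 (positions 0-0)
  Group 2: 'a' x 1 (positions 1-1)
  Group 3: 'b' x 1 (positions 2-2)
Total groups: 3

3


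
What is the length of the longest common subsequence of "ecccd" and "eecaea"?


LCS of "ecccd" and "eecaea"
DP table:
           e    e    c    a    e    a
      0    0    0    0    0    0    0
  e   0    1    1    1    1    1    1
  c   0    1    1    2    2    2    2
  c   0    1    1    2    2    2    2
  c   0    1    1    2    2    2    2
  d   0    1    1    2    2    2    2
LCS length = dp[5][6] = 2

2


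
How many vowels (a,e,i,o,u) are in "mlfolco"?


Input: mlfolco
Checking each character:
  'm' at position 0: consonant
  'l' at position 1: consonant
  'f' at position 2: consonant
  'o' at position 3: vowel (running total: 1)
  'l' at position 4: consonant
  'c' at position 5: consonant
  'o' at position 6: vowel (running total: 2)
Total vowels: 2

2


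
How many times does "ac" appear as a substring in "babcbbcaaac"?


Searching for "ac" in "babcbbcaaac"
Scanning each position:
  Position 0: "ba" => no
  Position 1: "ab" => no
  Position 2: "bc" => no
  Position 3: "cb" => no
  Position 4: "bb" => no
  Position 5: "bc" => no
  Position 6: "ca" => no
  Position 7: "aa" => no
  Position 8: "aa" => no
  Position 9: "ac" => MATCH
Total occurrences: 1

1


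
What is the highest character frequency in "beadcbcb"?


Input: beadcbcb
Character counts:
  'a': 1
  'b': 3
  'c': 2
  'd': 1
  'e': 1
Maximum frequency: 3

3


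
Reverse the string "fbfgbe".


Input: fbfgbe
Reading characters right to left:
  Position 5: 'e'
  Position 4: 'b'
  Position 3: 'g'
  Position 2: 'f'
  Position 1: 'b'
  Position 0: 'f'
Reversed: ebgfbf

ebgfbf


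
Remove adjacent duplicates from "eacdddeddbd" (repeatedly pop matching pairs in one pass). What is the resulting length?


Input: eacdddeddbd
Stack-based adjacent duplicate removal:
  Read 'e': push. Stack: e
  Read 'a': push. Stack: ea
  Read 'c': push. Stack: eac
  Read 'd': push. Stack: eacd
  Read 'd': matches stack top 'd' => pop. Stack: eac
  Read 'd': push. Stack: eacd
  Read 'e': push. Stack: eacde
  Read 'd': push. Stack: eacded
  Read 'd': matches stack top 'd' => pop. Stack: eacde
  Read 'b': push. Stack: eacdeb
  Read 'd': push. Stack: eacdebd
Final stack: "eacdebd" (length 7)

7


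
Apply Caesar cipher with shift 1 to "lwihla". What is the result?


Caesar cipher: shift "lwihla" by 1
  'l' (pos 11) + 1 = pos 12 = 'm'
  'w' (pos 22) + 1 = pos 23 = 'x'
  'i' (pos 8) + 1 = pos 9 = 'j'
  'h' (pos 7) + 1 = pos 8 = 'i'
  'l' (pos 11) + 1 = pos 12 = 'm'
  'a' (pos 0) + 1 = pos 1 = 'b'
Result: mxjimb

mxjimb


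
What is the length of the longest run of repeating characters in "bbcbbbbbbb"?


Input: "bbcbbbbbbb"
Scanning for longest run:
  Position 1 ('b'): continues run of 'b', length=2
  Position 2 ('c'): new char, reset run to 1
  Position 3 ('b'): new char, reset run to 1
  Position 4 ('b'): continues run of 'b', length=2
  Position 5 ('b'): continues run of 'b', length=3
  Position 6 ('b'): continues run of 'b', length=4
  Position 7 ('b'): continues run of 'b', length=5
  Position 8 ('b'): continues run of 'b', length=6
  Position 9 ('b'): continues run of 'b', length=7
Longest run: 'b' with length 7

7


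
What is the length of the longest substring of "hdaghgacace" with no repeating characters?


Input: "hdaghgacace"
Sliding window (track last position of each char):
  Position 0 ('h'): window [0,0] length 1 -- new best
  Position 1 ('d'): window [0,1] length 2 -- new best
  Position 2 ('a'): window [0,2] length 3 -- new best
  Position 3 ('g'): window [0,3] length 4 -- new best
  Position 4 ('h'): repeat (last at 0), move window start to 1
  Position 4 ('h'): window [1,4] length 4
  Position 5 ('g'): repeat (last at 3), move window start to 4
  Position 5 ('g'): window [4,5] length 2
  Position 6 ('a'): window [4,6] length 3
  Position 7 ('c'): window [4,7] length 4
  Position 8 ('a'): repeat (last at 6), move window start to 7
  Position 8 ('a'): window [7,8] length 2
  Position 9 ('c'): repeat (last at 7), move window start to 8
  Position 9 ('c'): window [8,9] length 2
  Position 10 ('e'): window [8,10] length 3
Longest substring with no repeats: "hdag" with length 4

4


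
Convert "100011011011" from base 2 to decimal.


Input: "100011011011" in base 2
Positional expansion:
  Digit '1' (value 1) x 2^11 = 2048
  Digit '0' (value 0) x 2^10 = 0
  Digit '0' (value 0) x 2^9 = 0
  Digit '0' (value 0) x 2^8 = 0
  Digit '1' (value 1) x 2^7 = 128
  Digit '1' (value 1) x 2^6 = 64
  Digit '0' (value 0) x 2^5 = 0
  Digit '1' (value 1) x 2^4 = 16
  Digit '1' (value 1) x 2^3 = 8
  Digit '0' (value 0) x 2^2 = 0
  Digit '1' (value 1) x 2^1 = 2
  Digit '1' (value 1) x 2^0 = 1
Sum = 2267

2267


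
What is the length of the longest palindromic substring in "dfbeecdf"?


Input: "dfbeecdf"
Checking substrings for palindromes:
  [3:5] "ee" (len 2) => palindrome
Longest palindromic substring: "ee" with length 2

2


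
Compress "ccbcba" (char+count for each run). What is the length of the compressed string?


Input: ccbcba
Runs:
  'c' x 2 => "c2"
  'b' x 1 => "b1"
  'c' x 1 => "c1"
  'b' x 1 => "b1"
  'a' x 1 => "a1"
Compressed: "c2b1c1b1a1"
Compressed length: 10

10


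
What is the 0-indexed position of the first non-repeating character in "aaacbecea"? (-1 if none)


Input: aaacbecea
Character frequencies:
  'a': 4
  'b': 1
  'c': 2
  'e': 2
Scanning left to right for freq == 1:
  Position 0 ('a'): freq=4, skip
  Position 1 ('a'): freq=4, skip
  Position 2 ('a'): freq=4, skip
  Position 3 ('c'): freq=2, skip
  Position 4 ('b'): unique! => answer = 4

4


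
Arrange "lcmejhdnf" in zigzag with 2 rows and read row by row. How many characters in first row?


Zigzag "lcmejhdnf" into 2 rows:
Placing characters:
  'l' => row 0
  'c' => row 1
  'm' => row 0
  'e' => row 1
  'j' => row 0
  'h' => row 1
  'd' => row 0
  'n' => row 1
  'f' => row 0
Rows:
  Row 0: "lmjdf"
  Row 1: "cehn"
First row length: 5

5


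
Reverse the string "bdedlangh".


Input: bdedlangh
Reading characters right to left:
  Position 8: 'h'
  Position 7: 'g'
  Position 6: 'n'
  Position 5: 'a'
  Position 4: 'l'
  Position 3: 'd'
  Position 2: 'e'
  Position 1: 'd'
  Position 0: 'b'
Reversed: hgnaldedb

hgnaldedb


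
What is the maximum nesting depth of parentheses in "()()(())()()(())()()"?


Input: "()()(())()()(())()()"
Tracking depth:
  Position 0 '(': depth becomes 1
  Position 1 ')': depth becomes 0
  Position 2 '(': depth becomes 1
  Position 3 ')': depth becomes 0
  Position 4 '(': depth becomes 1
  Position 5 '(': depth becomes 2
  Position 6 ')': depth becomes 1
  Position 7 ')': depth becomes 0
  Position 8 '(': depth becomes 1
  Position 9 ')': depth becomes 0
  Position 10 '(': depth becomes 1
  Position 11 ')': depth becomes 0
  Position 12 '(': depth becomes 1
  Position 13 '(': depth becomes 2
  Position 14 ')': depth becomes 1
  Position 15 ')': depth becomes 0
  Position 16 '(': depth becomes 1
  Position 17 ')': depth becomes 0
  Position 18 '(': depth becomes 1
  Position 19 ')': depth becomes 0
Maximum depth reached: 2

2


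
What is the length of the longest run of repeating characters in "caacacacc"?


Input: "caacacacc"
Scanning for longest run:
  Position 1 ('a'): new char, reset run to 1
  Position 2 ('a'): continues run of 'a', length=2
  Position 3 ('c'): new char, reset run to 1
  Position 4 ('a'): new char, reset run to 1
  Position 5 ('c'): new char, reset run to 1
  Position 6 ('a'): new char, reset run to 1
  Position 7 ('c'): new char, reset run to 1
  Position 8 ('c'): continues run of 'c', length=2
Longest run: 'a' with length 2

2


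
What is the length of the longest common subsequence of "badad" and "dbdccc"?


LCS of "badad" and "dbdccc"
DP table:
           d    b    d    c    c    c
      0    0    0    0    0    0    0
  b   0    0    1    1    1    1    1
  a   0    0    1    1    1    1    1
  d   0    1    1    2    2    2    2
  a   0    1    1    2    2    2    2
  d   0    1    1    2    2    2    2
LCS length = dp[5][6] = 2

2


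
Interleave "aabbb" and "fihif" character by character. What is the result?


Interleaving "aabbb" and "fihif":
  Position 0: 'a' from first, 'f' from second => "af"
  Position 1: 'a' from first, 'i' from second => "ai"
  Position 2: 'b' from first, 'h' from second => "bh"
  Position 3: 'b' from first, 'i' from second => "bi"
  Position 4: 'b' from first, 'f' from second => "bf"
Result: afaibhbibf

afaibhbibf


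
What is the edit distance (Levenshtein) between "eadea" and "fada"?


Computing edit distance: "eadea" -> "fada"
DP table:
           f    a    d    a
      0    1    2    3    4
  e   1    1    2    3    4
  a   2    2    1    2    3
  d   3    3    2    1    2
  e   4    4    3    2    2
  a   5    5    4    3    2
Edit distance = dp[5][4] = 2

2


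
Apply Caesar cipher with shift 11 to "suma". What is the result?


Caesar cipher: shift "suma" by 11
  's' (pos 18) + 11 = pos 3 = 'd'
  'u' (pos 20) + 11 = pos 5 = 'f'
  'm' (pos 12) + 11 = pos 23 = 'x'
  'a' (pos 0) + 11 = pos 11 = 'l'
Result: dfxl

dfxl


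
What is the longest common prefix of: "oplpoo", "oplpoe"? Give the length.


Words: oplpoo, oplpoe
  Position 0: all 'o' => match
  Position 1: all 'p' => match
  Position 2: all 'l' => match
  Position 3: all 'p' => match
  Position 4: all 'o' => match
  Position 5: ('o', 'e') => mismatch, stop
LCP = "oplpo" (length 5)

5


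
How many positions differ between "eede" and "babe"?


Comparing "eede" and "babe" position by position:
  Position 0: 'e' vs 'b' => DIFFER
  Position 1: 'e' vs 'a' => DIFFER
  Position 2: 'd' vs 'b' => DIFFER
  Position 3: 'e' vs 'e' => same
Positions that differ: 3

3


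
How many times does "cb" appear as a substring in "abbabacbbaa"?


Searching for "cb" in "abbabacbbaa"
Scanning each position:
  Position 0: "ab" => no
  Position 1: "bb" => no
  Position 2: "ba" => no
  Position 3: "ab" => no
  Position 4: "ba" => no
  Position 5: "ac" => no
  Position 6: "cb" => MATCH
  Position 7: "bb" => no
  Position 8: "ba" => no
  Position 9: "aa" => no
Total occurrences: 1

1


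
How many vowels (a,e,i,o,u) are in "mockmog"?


Input: mockmog
Checking each character:
  'm' at position 0: consonant
  'o' at position 1: vowel (running total: 1)
  'c' at position 2: consonant
  'k' at position 3: consonant
  'm' at position 4: consonant
  'o' at position 5: vowel (running total: 2)
  'g' at position 6: consonant
Total vowels: 2

2


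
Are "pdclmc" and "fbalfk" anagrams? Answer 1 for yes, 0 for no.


Strings: "pdclmc", "fbalfk"
Sorted first:  ccdlmp
Sorted second: abffkl
Differ at position 0: 'c' vs 'a' => not anagrams

0


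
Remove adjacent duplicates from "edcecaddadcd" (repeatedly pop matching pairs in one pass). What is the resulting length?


Input: edcecaddadcd
Stack-based adjacent duplicate removal:
  Read 'e': push. Stack: e
  Read 'd': push. Stack: ed
  Read 'c': push. Stack: edc
  Read 'e': push. Stack: edce
  Read 'c': push. Stack: edcec
  Read 'a': push. Stack: edceca
  Read 'd': push. Stack: edcecad
  Read 'd': matches stack top 'd' => pop. Stack: edceca
  Read 'a': matches stack top 'a' => pop. Stack: edcec
  Read 'd': push. Stack: edcecd
  Read 'c': push. Stack: edcecdc
  Read 'd': push. Stack: edcecdcd
Final stack: "edcecdcd" (length 8)

8


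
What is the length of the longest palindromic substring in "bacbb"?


Input: "bacbb"
Checking substrings for palindromes:
  [3:5] "bb" (len 2) => palindrome
Longest palindromic substring: "bb" with length 2

2


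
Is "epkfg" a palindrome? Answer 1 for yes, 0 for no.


Input: epkfg
Reversed: gfkpe
  Compare pos 0 ('e') with pos 4 ('g'): MISMATCH
  Compare pos 1 ('p') with pos 3 ('f'): MISMATCH
Result: not a palindrome

0


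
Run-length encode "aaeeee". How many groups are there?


Input: aaeeee
Scanning for consecutive runs:
  Group 1: 'a' x 2 (positions 0-1)
  Group 2: 'e' x 4 (positions 2-5)
Total groups: 2

2


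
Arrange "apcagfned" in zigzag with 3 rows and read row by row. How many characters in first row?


Zigzag "apcagfned" into 3 rows:
Placing characters:
  'a' => row 0
  'p' => row 1
  'c' => row 2
  'a' => row 1
  'g' => row 0
  'f' => row 1
  'n' => row 2
  'e' => row 1
  'd' => row 0
Rows:
  Row 0: "agd"
  Row 1: "pafe"
  Row 2: "cn"
First row length: 3

3


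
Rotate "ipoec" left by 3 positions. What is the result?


Input: "ipoec", rotate left by 3
First 3 characters: "ipo"
Remaining characters: "ec"
Concatenate remaining + first: "ec" + "ipo" = "ecipo"

ecipo


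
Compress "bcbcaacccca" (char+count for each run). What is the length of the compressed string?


Input: bcbcaacccca
Runs:
  'b' x 1 => "b1"
  'c' x 1 => "c1"
  'b' x 1 => "b1"
  'c' x 1 => "c1"
  'a' x 2 => "a2"
  'c' x 4 => "c4"
  'a' x 1 => "a1"
Compressed: "b1c1b1c1a2c4a1"
Compressed length: 14

14


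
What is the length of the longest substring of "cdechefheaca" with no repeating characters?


Input: "cdechefheaca"
Sliding window (track last position of each char):
  Position 0 ('c'): window [0,0] length 1 -- new best
  Position 1 ('d'): window [0,1] length 2 -- new best
  Position 2 ('e'): window [0,2] length 3 -- new best
  Position 3 ('c'): repeat (last at 0), move window start to 1
  Position 3 ('c'): window [1,3] length 3
  Position 4 ('h'): window [1,4] length 4 -- new best
  Position 5 ('e'): repeat (last at 2), move window start to 3
  Position 5 ('e'): window [3,5] length 3
  Position 6 ('f'): window [3,6] length 4
  Position 7 ('h'): repeat (last at 4), move window start to 5
  Position 7 ('h'): window [5,7] length 3
  Position 8 ('e'): repeat (last at 5), move window start to 6
  Position 8 ('e'): window [6,8] length 3
  Position 9 ('a'): window [6,9] length 4
  Position 10 ('c'): window [6,10] length 5 -- new best
  Position 11 ('a'): repeat (last at 9), move window start to 10
  Position 11 ('a'): window [10,11] length 2
Longest substring with no repeats: "fheac" with length 5

5


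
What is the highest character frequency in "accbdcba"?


Input: accbdcba
Character counts:
  'a': 2
  'b': 2
  'c': 3
  'd': 1
Maximum frequency: 3

3


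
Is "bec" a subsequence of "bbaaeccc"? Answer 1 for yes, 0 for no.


Check if "bec" is a subsequence of "bbaaeccc"
Greedy scan:
  Position 0 ('b'): matches sub[0] = 'b'
  Position 1 ('b'): no match needed
  Position 2 ('a'): no match needed
  Position 3 ('a'): no match needed
  Position 4 ('e'): matches sub[1] = 'e'
  Position 5 ('c'): matches sub[2] = 'c'
  Position 6 ('c'): no match needed
  Position 7 ('c'): no match needed
All 3 characters matched => is a subsequence

1


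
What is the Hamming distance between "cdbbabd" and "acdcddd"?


Comparing "cdbbabd" and "acdcddd" position by position:
  Position 0: 'c' vs 'a' => differ
  Position 1: 'd' vs 'c' => differ
  Position 2: 'b' vs 'd' => differ
  Position 3: 'b' vs 'c' => differ
  Position 4: 'a' vs 'd' => differ
  Position 5: 'b' vs 'd' => differ
  Position 6: 'd' vs 'd' => same
Total differences (Hamming distance): 6

6


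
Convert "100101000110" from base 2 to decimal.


Input: "100101000110" in base 2
Positional expansion:
  Digit '1' (value 1) x 2^11 = 2048
  Digit '0' (value 0) x 2^10 = 0
  Digit '0' (value 0) x 2^9 = 0
  Digit '1' (value 1) x 2^8 = 256
  Digit '0' (value 0) x 2^7 = 0
  Digit '1' (value 1) x 2^6 = 64
  Digit '0' (value 0) x 2^5 = 0
  Digit '0' (value 0) x 2^4 = 0
  Digit '0' (value 0) x 2^3 = 0
  Digit '1' (value 1) x 2^2 = 4
  Digit '1' (value 1) x 2^1 = 2
  Digit '0' (value 0) x 2^0 = 0
Sum = 2374

2374


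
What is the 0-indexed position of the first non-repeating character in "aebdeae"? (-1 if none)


Input: aebdeae
Character frequencies:
  'a': 2
  'b': 1
  'd': 1
  'e': 3
Scanning left to right for freq == 1:
  Position 0 ('a'): freq=2, skip
  Position 1 ('e'): freq=3, skip
  Position 2 ('b'): unique! => answer = 2

2


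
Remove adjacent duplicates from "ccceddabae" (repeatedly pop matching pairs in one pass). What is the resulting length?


Input: ccceddabae
Stack-based adjacent duplicate removal:
  Read 'c': push. Stack: c
  Read 'c': matches stack top 'c' => pop. Stack: (empty)
  Read 'c': push. Stack: c
  Read 'e': push. Stack: ce
  Read 'd': push. Stack: ced
  Read 'd': matches stack top 'd' => pop. Stack: ce
  Read 'a': push. Stack: cea
  Read 'b': push. Stack: ceab
  Read 'a': push. Stack: ceaba
  Read 'e': push. Stack: ceabae
Final stack: "ceabae" (length 6)

6


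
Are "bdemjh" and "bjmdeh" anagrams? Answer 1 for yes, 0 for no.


Strings: "bdemjh", "bjmdeh"
Sorted first:  bdehjm
Sorted second: bdehjm
Sorted forms match => anagrams

1


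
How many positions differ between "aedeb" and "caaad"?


Comparing "aedeb" and "caaad" position by position:
  Position 0: 'a' vs 'c' => DIFFER
  Position 1: 'e' vs 'a' => DIFFER
  Position 2: 'd' vs 'a' => DIFFER
  Position 3: 'e' vs 'a' => DIFFER
  Position 4: 'b' vs 'd' => DIFFER
Positions that differ: 5

5


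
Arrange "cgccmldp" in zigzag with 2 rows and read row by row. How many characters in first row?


Zigzag "cgccmldp" into 2 rows:
Placing characters:
  'c' => row 0
  'g' => row 1
  'c' => row 0
  'c' => row 1
  'm' => row 0
  'l' => row 1
  'd' => row 0
  'p' => row 1
Rows:
  Row 0: "ccmd"
  Row 1: "gclp"
First row length: 4

4


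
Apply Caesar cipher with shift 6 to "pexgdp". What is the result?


Caesar cipher: shift "pexgdp" by 6
  'p' (pos 15) + 6 = pos 21 = 'v'
  'e' (pos 4) + 6 = pos 10 = 'k'
  'x' (pos 23) + 6 = pos 3 = 'd'
  'g' (pos 6) + 6 = pos 12 = 'm'
  'd' (pos 3) + 6 = pos 9 = 'j'
  'p' (pos 15) + 6 = pos 21 = 'v'
Result: vkdmjv

vkdmjv


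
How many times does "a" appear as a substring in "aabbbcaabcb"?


Searching for "a" in "aabbbcaabcb"
Scanning each position:
  Position 0: "a" => MATCH
  Position 1: "a" => MATCH
  Position 2: "b" => no
  Position 3: "b" => no
  Position 4: "b" => no
  Position 5: "c" => no
  Position 6: "a" => MATCH
  Position 7: "a" => MATCH
  Position 8: "b" => no
  Position 9: "c" => no
  Position 10: "b" => no
Total occurrences: 4

4


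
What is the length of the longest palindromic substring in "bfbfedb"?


Input: "bfbfedb"
Checking substrings for palindromes:
  [0:3] "bfb" (len 3) => palindrome
  [1:4] "fbf" (len 3) => palindrome
Longest palindromic substring: "bfb" with length 3

3


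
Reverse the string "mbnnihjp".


Input: mbnnihjp
Reading characters right to left:
  Position 7: 'p'
  Position 6: 'j'
  Position 5: 'h'
  Position 4: 'i'
  Position 3: 'n'
  Position 2: 'n'
  Position 1: 'b'
  Position 0: 'm'
Reversed: pjhinnbm

pjhinnbm


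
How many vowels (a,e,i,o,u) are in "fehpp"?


Input: fehpp
Checking each character:
  'f' at position 0: consonant
  'e' at position 1: vowel (running total: 1)
  'h' at position 2: consonant
  'p' at position 3: consonant
  'p' at position 4: consonant
Total vowels: 1

1


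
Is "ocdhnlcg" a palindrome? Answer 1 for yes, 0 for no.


Input: ocdhnlcg
Reversed: gclnhdco
  Compare pos 0 ('o') with pos 7 ('g'): MISMATCH
  Compare pos 1 ('c') with pos 6 ('c'): match
  Compare pos 2 ('d') with pos 5 ('l'): MISMATCH
  Compare pos 3 ('h') with pos 4 ('n'): MISMATCH
Result: not a palindrome

0


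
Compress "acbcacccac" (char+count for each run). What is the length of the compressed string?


Input: acbcacccac
Runs:
  'a' x 1 => "a1"
  'c' x 1 => "c1"
  'b' x 1 => "b1"
  'c' x 1 => "c1"
  'a' x 1 => "a1"
  'c' x 3 => "c3"
  'a' x 1 => "a1"
  'c' x 1 => "c1"
Compressed: "a1c1b1c1a1c3a1c1"
Compressed length: 16

16


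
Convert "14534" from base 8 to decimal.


Input: "14534" in base 8
Positional expansion:
  Digit '1' (value 1) x 8^4 = 4096
  Digit '4' (value 4) x 8^3 = 2048
  Digit '5' (value 5) x 8^2 = 320
  Digit '3' (value 3) x 8^1 = 24
  Digit '4' (value 4) x 8^0 = 4
Sum = 6492

6492


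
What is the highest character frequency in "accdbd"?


Input: accdbd
Character counts:
  'a': 1
  'b': 1
  'c': 2
  'd': 2
Maximum frequency: 2

2


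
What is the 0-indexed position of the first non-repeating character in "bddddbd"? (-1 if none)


Input: bddddbd
Character frequencies:
  'b': 2
  'd': 5
Scanning left to right for freq == 1:
  Position 0 ('b'): freq=2, skip
  Position 1 ('d'): freq=5, skip
  Position 2 ('d'): freq=5, skip
  Position 3 ('d'): freq=5, skip
  Position 4 ('d'): freq=5, skip
  Position 5 ('b'): freq=2, skip
  Position 6 ('d'): freq=5, skip
  No unique character found => answer = -1

-1


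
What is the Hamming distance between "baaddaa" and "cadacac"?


Comparing "baaddaa" and "cadacac" position by position:
  Position 0: 'b' vs 'c' => differ
  Position 1: 'a' vs 'a' => same
  Position 2: 'a' vs 'd' => differ
  Position 3: 'd' vs 'a' => differ
  Position 4: 'd' vs 'c' => differ
  Position 5: 'a' vs 'a' => same
  Position 6: 'a' vs 'c' => differ
Total differences (Hamming distance): 5

5


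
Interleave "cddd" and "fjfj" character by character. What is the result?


Interleaving "cddd" and "fjfj":
  Position 0: 'c' from first, 'f' from second => "cf"
  Position 1: 'd' from first, 'j' from second => "dj"
  Position 2: 'd' from first, 'f' from second => "df"
  Position 3: 'd' from first, 'j' from second => "dj"
Result: cfdjdfdj

cfdjdfdj


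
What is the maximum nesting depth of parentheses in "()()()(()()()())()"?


Input: "()()()(()()()())()"
Tracking depth:
  Position 0 '(': depth becomes 1
  Position 1 ')': depth becomes 0
  Position 2 '(': depth becomes 1
  Position 3 ')': depth becomes 0
  Position 4 '(': depth becomes 1
  Position 5 ')': depth becomes 0
  Position 6 '(': depth becomes 1
  Position 7 '(': depth becomes 2
  Position 8 ')': depth becomes 1
  Position 9 '(': depth becomes 2
  Position 10 ')': depth becomes 1
  Position 11 '(': depth becomes 2
  Position 12 ')': depth becomes 1
  Position 13 '(': depth becomes 2
  Position 14 ')': depth becomes 1
  Position 15 ')': depth becomes 0
  Position 16 '(': depth becomes 1
  Position 17 ')': depth becomes 0
Maximum depth reached: 2

2


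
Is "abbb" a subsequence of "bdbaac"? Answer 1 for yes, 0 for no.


Check if "abbb" is a subsequence of "bdbaac"
Greedy scan:
  Position 0 ('b'): no match needed
  Position 1 ('d'): no match needed
  Position 2 ('b'): no match needed
  Position 3 ('a'): matches sub[0] = 'a'
  Position 4 ('a'): no match needed
  Position 5 ('c'): no match needed
Only matched 1/4 characters => not a subsequence

0


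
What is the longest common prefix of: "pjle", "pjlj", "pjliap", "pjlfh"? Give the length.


Words: pjle, pjlj, pjliap, pjlfh
  Position 0: all 'p' => match
  Position 1: all 'j' => match
  Position 2: all 'l' => match
  Position 3: ('e', 'j', 'i', 'f') => mismatch, stop
LCP = "pjl" (length 3)

3


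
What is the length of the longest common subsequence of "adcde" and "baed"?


LCS of "adcde" and "baed"
DP table:
           b    a    e    d
      0    0    0    0    0
  a   0    0    1    1    1
  d   0    0    1    1    2
  c   0    0    1    1    2
  d   0    0    1    1    2
  e   0    0    1    2    2
LCS length = dp[5][4] = 2

2


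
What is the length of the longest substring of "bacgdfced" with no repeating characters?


Input: "bacgdfced"
Sliding window (track last position of each char):
  Position 0 ('b'): window [0,0] length 1 -- new best
  Position 1 ('a'): window [0,1] length 2 -- new best
  Position 2 ('c'): window [0,2] length 3 -- new best
  Position 3 ('g'): window [0,3] length 4 -- new best
  Position 4 ('d'): window [0,4] length 5 -- new best
  Position 5 ('f'): window [0,5] length 6 -- new best
  Position 6 ('c'): repeat (last at 2), move window start to 3
  Position 6 ('c'): window [3,6] length 4
  Position 7 ('e'): window [3,7] length 5
  Position 8 ('d'): repeat (last at 4), move window start to 5
  Position 8 ('d'): window [5,8] length 4
Longest substring with no repeats: "bacgdf" with length 6

6


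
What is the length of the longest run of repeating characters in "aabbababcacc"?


Input: "aabbababcacc"
Scanning for longest run:
  Position 1 ('a'): continues run of 'a', length=2
  Position 2 ('b'): new char, reset run to 1
  Position 3 ('b'): continues run of 'b', length=2
  Position 4 ('a'): new char, reset run to 1
  Position 5 ('b'): new char, reset run to 1
  Position 6 ('a'): new char, reset run to 1
  Position 7 ('b'): new char, reset run to 1
  Position 8 ('c'): new char, reset run to 1
  Position 9 ('a'): new char, reset run to 1
  Position 10 ('c'): new char, reset run to 1
  Position 11 ('c'): continues run of 'c', length=2
Longest run: 'a' with length 2

2


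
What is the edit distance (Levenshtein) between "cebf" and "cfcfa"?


Computing edit distance: "cebf" -> "cfcfa"
DP table:
           c    f    c    f    a
      0    1    2    3    4    5
  c   1    0    1    2    3    4
  e   2    1    1    2    3    4
  b   3    2    2    2    3    4
  f   4    3    2    3    2    3
Edit distance = dp[4][5] = 3

3


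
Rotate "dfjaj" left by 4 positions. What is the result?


Input: "dfjaj", rotate left by 4
First 4 characters: "dfja"
Remaining characters: "j"
Concatenate remaining + first: "j" + "dfja" = "jdfja"

jdfja


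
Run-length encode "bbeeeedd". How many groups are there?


Input: bbeeeedd
Scanning for consecutive runs:
  Group 1: 'b' x 2 (positions 0-1)
  Group 2: 'e' x 4 (positions 2-5)
  Group 3: 'd' x 2 (positions 6-7)
Total groups: 3

3


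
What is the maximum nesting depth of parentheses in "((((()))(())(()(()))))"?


Input: "((((()))(())(()(()))))"
Tracking depth:
  Position 0 '(': depth becomes 1
  Position 1 '(': depth becomes 2
  Position 2 '(': depth becomes 3
  Position 3 '(': depth becomes 4
  Position 4 '(': depth becomes 5
  Position 5 ')': depth becomes 4
  Position 6 ')': depth becomes 3
  Position 7 ')': depth becomes 2
  Position 8 '(': depth becomes 3
  Position 9 '(': depth becomes 4
  Position 10 ')': depth becomes 3
  Position 11 ')': depth becomes 2
  Position 12 '(': depth becomes 3
  Position 13 '(': depth becomes 4
  Position 14 ')': depth becomes 3
  Position 15 '(': depth becomes 4
  Position 16 '(': depth becomes 5
  Position 17 ')': depth becomes 4
  Position 18 ')': depth becomes 3
  Position 19 ')': depth becomes 2
  Position 20 ')': depth becomes 1
  Position 21 ')': depth becomes 0
Maximum depth reached: 5

5


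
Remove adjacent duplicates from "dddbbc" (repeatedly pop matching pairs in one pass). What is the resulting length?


Input: dddbbc
Stack-based adjacent duplicate removal:
  Read 'd': push. Stack: d
  Read 'd': matches stack top 'd' => pop. Stack: (empty)
  Read 'd': push. Stack: d
  Read 'b': push. Stack: db
  Read 'b': matches stack top 'b' => pop. Stack: d
  Read 'c': push. Stack: dc
Final stack: "dc" (length 2)

2


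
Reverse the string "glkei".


Input: glkei
Reading characters right to left:
  Position 4: 'i'
  Position 3: 'e'
  Position 2: 'k'
  Position 1: 'l'
  Position 0: 'g'
Reversed: ieklg

ieklg


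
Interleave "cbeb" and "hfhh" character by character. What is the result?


Interleaving "cbeb" and "hfhh":
  Position 0: 'c' from first, 'h' from second => "ch"
  Position 1: 'b' from first, 'f' from second => "bf"
  Position 2: 'e' from first, 'h' from second => "eh"
  Position 3: 'b' from first, 'h' from second => "bh"
Result: chbfehbh

chbfehbh


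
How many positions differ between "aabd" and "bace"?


Comparing "aabd" and "bace" position by position:
  Position 0: 'a' vs 'b' => DIFFER
  Position 1: 'a' vs 'a' => same
  Position 2: 'b' vs 'c' => DIFFER
  Position 3: 'd' vs 'e' => DIFFER
Positions that differ: 3

3


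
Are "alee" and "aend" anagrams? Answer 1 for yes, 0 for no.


Strings: "alee", "aend"
Sorted first:  aeel
Sorted second: aden
Differ at position 1: 'e' vs 'd' => not anagrams

0


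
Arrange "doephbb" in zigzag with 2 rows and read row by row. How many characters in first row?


Zigzag "doephbb" into 2 rows:
Placing characters:
  'd' => row 0
  'o' => row 1
  'e' => row 0
  'p' => row 1
  'h' => row 0
  'b' => row 1
  'b' => row 0
Rows:
  Row 0: "dehb"
  Row 1: "opb"
First row length: 4

4


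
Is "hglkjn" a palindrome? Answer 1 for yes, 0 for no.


Input: hglkjn
Reversed: njklgh
  Compare pos 0 ('h') with pos 5 ('n'): MISMATCH
  Compare pos 1 ('g') with pos 4 ('j'): MISMATCH
  Compare pos 2 ('l') with pos 3 ('k'): MISMATCH
Result: not a palindrome

0


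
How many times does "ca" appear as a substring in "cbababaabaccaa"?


Searching for "ca" in "cbababaabaccaa"
Scanning each position:
  Position 0: "cb" => no
  Position 1: "ba" => no
  Position 2: "ab" => no
  Position 3: "ba" => no
  Position 4: "ab" => no
  Position 5: "ba" => no
  Position 6: "aa" => no
  Position 7: "ab" => no
  Position 8: "ba" => no
  Position 9: "ac" => no
  Position 10: "cc" => no
  Position 11: "ca" => MATCH
  Position 12: "aa" => no
Total occurrences: 1

1


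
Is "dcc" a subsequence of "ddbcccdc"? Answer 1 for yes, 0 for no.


Check if "dcc" is a subsequence of "ddbcccdc"
Greedy scan:
  Position 0 ('d'): matches sub[0] = 'd'
  Position 1 ('d'): no match needed
  Position 2 ('b'): no match needed
  Position 3 ('c'): matches sub[1] = 'c'
  Position 4 ('c'): matches sub[2] = 'c'
  Position 5 ('c'): no match needed
  Position 6 ('d'): no match needed
  Position 7 ('c'): no match needed
All 3 characters matched => is a subsequence

1


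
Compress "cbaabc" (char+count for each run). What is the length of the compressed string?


Input: cbaabc
Runs:
  'c' x 1 => "c1"
  'b' x 1 => "b1"
  'a' x 2 => "a2"
  'b' x 1 => "b1"
  'c' x 1 => "c1"
Compressed: "c1b1a2b1c1"
Compressed length: 10

10


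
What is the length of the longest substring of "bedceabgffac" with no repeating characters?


Input: "bedceabgffac"
Sliding window (track last position of each char):
  Position 0 ('b'): window [0,0] length 1 -- new best
  Position 1 ('e'): window [0,1] length 2 -- new best
  Position 2 ('d'): window [0,2] length 3 -- new best
  Position 3 ('c'): window [0,3] length 4 -- new best
  Position 4 ('e'): repeat (last at 1), move window start to 2
  Position 4 ('e'): window [2,4] length 3
  Position 5 ('a'): window [2,5] length 4
  Position 6 ('b'): window [2,6] length 5 -- new best
  Position 7 ('g'): window [2,7] length 6 -- new best
  Position 8 ('f'): window [2,8] length 7 -- new best
  Position 9 ('f'): repeat (last at 8), move window start to 9
  Position 9 ('f'): window [9,9] length 1
  Position 10 ('a'): window [9,10] length 2
  Position 11 ('c'): window [9,11] length 3
Longest substring with no repeats: "dceabgf" with length 7

7


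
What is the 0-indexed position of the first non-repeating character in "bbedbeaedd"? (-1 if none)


Input: bbedbeaedd
Character frequencies:
  'a': 1
  'b': 3
  'd': 3
  'e': 3
Scanning left to right for freq == 1:
  Position 0 ('b'): freq=3, skip
  Position 1 ('b'): freq=3, skip
  Position 2 ('e'): freq=3, skip
  Position 3 ('d'): freq=3, skip
  Position 4 ('b'): freq=3, skip
  Position 5 ('e'): freq=3, skip
  Position 6 ('a'): unique! => answer = 6

6


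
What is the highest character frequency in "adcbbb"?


Input: adcbbb
Character counts:
  'a': 1
  'b': 3
  'c': 1
  'd': 1
Maximum frequency: 3

3


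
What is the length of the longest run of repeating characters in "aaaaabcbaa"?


Input: "aaaaabcbaa"
Scanning for longest run:
  Position 1 ('a'): continues run of 'a', length=2
  Position 2 ('a'): continues run of 'a', length=3
  Position 3 ('a'): continues run of 'a', length=4
  Position 4 ('a'): continues run of 'a', length=5
  Position 5 ('b'): new char, reset run to 1
  Position 6 ('c'): new char, reset run to 1
  Position 7 ('b'): new char, reset run to 1
  Position 8 ('a'): new char, reset run to 1
  Position 9 ('a'): continues run of 'a', length=2
Longest run: 'a' with length 5

5


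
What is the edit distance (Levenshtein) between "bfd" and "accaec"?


Computing edit distance: "bfd" -> "accaec"
DP table:
           a    c    c    a    e    c
      0    1    2    3    4    5    6
  b   1    1    2    3    4    5    6
  f   2    2    2    3    4    5    6
  d   3    3    3    3    4    5    6
Edit distance = dp[3][6] = 6

6


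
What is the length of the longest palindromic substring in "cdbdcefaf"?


Input: "cdbdcefaf"
Checking substrings for palindromes:
  [0:5] "cdbdc" (len 5) => palindrome
  [1:4] "dbd" (len 3) => palindrome
  [6:9] "faf" (len 3) => palindrome
Longest palindromic substring: "cdbdc" with length 5

5


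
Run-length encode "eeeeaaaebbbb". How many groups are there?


Input: eeeeaaaebbbb
Scanning for consecutive runs:
  Group 1: 'e' x 4 (positions 0-3)
  Group 2: 'a' x 3 (positions 4-6)
  Group 3: 'e' x 1 (positions 7-7)
  Group 4: 'b' x 4 (positions 8-11)
Total groups: 4

4


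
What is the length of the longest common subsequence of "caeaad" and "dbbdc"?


LCS of "caeaad" and "dbbdc"
DP table:
           d    b    b    d    c
      0    0    0    0    0    0
  c   0    0    0    0    0    1
  a   0    0    0    0    0    1
  e   0    0    0    0    0    1
  a   0    0    0    0    0    1
  a   0    0    0    0    0    1
  d   0    1    1    1    1    1
LCS length = dp[6][5] = 1

1


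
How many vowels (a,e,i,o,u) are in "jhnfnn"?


Input: jhnfnn
Checking each character:
  'j' at position 0: consonant
  'h' at position 1: consonant
  'n' at position 2: consonant
  'f' at position 3: consonant
  'n' at position 4: consonant
  'n' at position 5: consonant
Total vowels: 0

0
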